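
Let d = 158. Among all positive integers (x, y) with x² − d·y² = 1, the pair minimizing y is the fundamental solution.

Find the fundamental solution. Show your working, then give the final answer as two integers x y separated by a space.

√158 → a₀=12, period (1,1,3,12,3,1,1,24); ℓ=8 even so k=7
k=0  a_k=12  p_k/q_k = 12/1
…
k=6  a_k=1  p_k/q_k = 4412/351
k=7  a_k=1  p_k/q_k = 7743/616
→ (7743, 616).  Check: 7743²=59954049, 158·616²=59954048, difference 1.

7743 616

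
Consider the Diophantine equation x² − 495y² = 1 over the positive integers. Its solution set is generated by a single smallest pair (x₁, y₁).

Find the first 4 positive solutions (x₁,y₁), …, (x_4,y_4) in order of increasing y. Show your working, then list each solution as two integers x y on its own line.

89 4
15841 712
2819609 126732
501874561 22557584

[22; 4,44] for √495; ℓ=2 ⇒ convergent index 1
step 0: (22, 1)  from 22·(1,0) + (0,1)
step 1: (89, 4)  from 4·(22,1) + (1,0)
fundamental: x₁=89, y₁=4  (since 7921 − 495·16 = 1)
k=2:  x_2 = 89·89+495·4·4 = 15841,  y_2 = 89·4+4·89 = 712
k=3:  x_3 = 89·15841+495·4·712 = 2819609,  y_3 = 89·712+4·15841 = 126732
k=4:  x_4 = 89·2819609+495·4·126732 = 501874561,  y_4 = 89·126732+4·2819609 = 22557584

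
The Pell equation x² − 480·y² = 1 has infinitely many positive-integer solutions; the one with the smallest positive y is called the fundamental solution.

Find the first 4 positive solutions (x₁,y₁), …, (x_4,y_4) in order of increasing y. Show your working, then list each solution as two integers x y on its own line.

241 11
116161 5302
55989361 2555553
26986755841 1231771244

d=480: √d = [21; 1,9,1,42] (ℓ=4, even), read p_3/q_3
a_0=21:  p_0=21·1+0=21,  q_0=21·0+1=1
a_1=1:  p_1=1·21+1=22,  q_1=1·1+0=1
a_2=9:  p_2=9·22+21=219,  q_2=9·1+1=10
a_3=1:  p_3=1·219+22=241,  q_3=1·10+1=11
fundamental: x₁=241, y₁=11  (since 58081 − 480·121 = 1)
(241+11√480)^2 = 116161 + 5302√480
(241+11√480)^3 = 55989361 + 2555553√480
(241+11√480)^4 = 26986755841 + 1231771244√480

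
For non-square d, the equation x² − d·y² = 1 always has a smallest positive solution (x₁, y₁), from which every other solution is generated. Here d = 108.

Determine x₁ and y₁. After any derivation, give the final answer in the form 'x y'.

d=108: √d = [10; 2,1,1,4,1,1,2,20] (ℓ=8, even), read p_7/q_7
step 0: (10, 1)  from 10·(1,0) + (0,1)
step 1: (21, 2)  from 2·(10,1) + (1,0)
step 2: (31, 3)  from 1·(21,2) + (10,1)
…
step 5: (291, 28)  from 1·(239,23) + (52,5)
step 6: (530, 51)  from 1·(291,28) + (239,23)
step 7: (1351, 130)  from 2·(530,51) + (291,28)
fundamental: x₁=1351, y₁=130  (since 1825201 − 108·16900 = 1)

1351 130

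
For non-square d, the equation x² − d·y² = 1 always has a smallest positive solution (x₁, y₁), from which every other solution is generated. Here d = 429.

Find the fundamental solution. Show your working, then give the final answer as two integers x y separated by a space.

1524095 73584

d=429: √d = [20; 1,2,2,9,1,12,1,9,2,2,1,40] (ℓ=12, even), read p_11/q_11
a_0=20:  p_0=20·1+0=20,  q_0=20·0+1=1
a_1=1:  p_1=1·20+1=21,  q_1=1·1+0=1
a_2=2:  p_2=2·21+20=62,  q_2=2·1+1=3
a_3=2:  p_3=2·62+21=145,  q_3=2·3+1=7
a_4=9:  p_4=9·145+62=1367,  q_4=9·7+3=66
a_5=1:  p_5=1·1367+145=1512,  q_5=1·66+7=73
a_6=12:  p_6=12·1512+1367=19511,  q_6=12·73+66=942
…
a_9=2:  p_9=2·208718+21023=438459,  q_9=2·10077+1015=21169
a_10=2:  p_10=2·438459+208718=1085636,  q_10=2·21169+10077=52415
a_11=1:  p_11=1·1085636+438459=1524095,  q_11=1·52415+21169=73584
fundamental: x₁=1524095, y₁=73584  (since 2322865569025 − 429·5414605056 = 1)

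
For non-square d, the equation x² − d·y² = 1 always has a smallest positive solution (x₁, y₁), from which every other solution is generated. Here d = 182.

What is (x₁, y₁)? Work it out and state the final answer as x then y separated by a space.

27 2

√182 → a₀=13, period (2,26); ℓ=2 even so k=1
k=0  a_k=13  p_k/q_k = 13/1
k=1  a_k=2  p_k/q_k = 27/2
fundamental: x₁=27, y₁=2  (since 729 − 182·4 = 1)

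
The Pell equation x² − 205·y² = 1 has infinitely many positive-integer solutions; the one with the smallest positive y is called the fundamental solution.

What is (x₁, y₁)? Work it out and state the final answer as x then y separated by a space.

39689 2772

[14; 3,6,1,4,1,6,3,28] for √205; ℓ=8 ⇒ convergent index 7
i=0: a=14 ⇒ p=14, q=1
i=1: a=3 ⇒ p=43, q=3
i=2: a=6 ⇒ p=272, q=19
…
i=4: a=4 ⇒ p=1532, q=107
i=5: a=1 ⇒ p=1847, q=129
i=6: a=6 ⇒ p=12614, q=881
i=7: a=3 ⇒ p=39689, q=2772
fundamental: x₁=39689, y₁=2772  (since 1575216721 − 205·7683984 = 1)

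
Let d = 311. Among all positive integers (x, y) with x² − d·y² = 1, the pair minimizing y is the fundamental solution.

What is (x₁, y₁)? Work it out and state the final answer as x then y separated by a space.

16883880 957397

[17; 1,1,1,2,1,…,1,1,34] for √311; ℓ=16 ⇒ convergent index 15
k=0  a_k=17  p_k/q_k = 17/1
k=1  a_k=1  p_k/q_k = 18/1
k=2  a_k=1  p_k/q_k = 35/2
…
k=4  a_k=2  p_k/q_k = 141/8
k=5  a_k=1  p_k/q_k = 194/11
k=6  a_k=6  p_k/q_k = 1305/74
k=7  a_k=3  p_k/q_k = 4109/233
k=8  a_k=17  p_k/q_k = 71158/4035
k=9  a_k=3  p_k/q_k = 217583/12338
k=10  a_k=6  p_k/q_k = 1376656/78063
k=11  a_k=1  p_k/q_k = 1594239/90401
…
k=14  a_k=1  p_k/q_k = 10724507/608131
k=15  a_k=1  p_k/q_k = 16883880/957397
→ (16883880, 957397).  Check: 16883880²=285065403854400, 311·957397²=285065403854399, difference 1.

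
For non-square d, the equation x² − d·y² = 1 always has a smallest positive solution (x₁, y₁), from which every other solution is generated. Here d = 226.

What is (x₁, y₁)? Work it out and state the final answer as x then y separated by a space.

451 30

d=226: √d = [15; 30] (ℓ=1, odd), read p_1/q_1
a_0=15:  p_0=15·1+0=15,  q_0=15·0+1=1
a_1=30:  p_1=30·15+1=451,  q_1=30·1+0=30
(x₁, y₁) = (451, 30);  451² − 226·30² = 1 ✓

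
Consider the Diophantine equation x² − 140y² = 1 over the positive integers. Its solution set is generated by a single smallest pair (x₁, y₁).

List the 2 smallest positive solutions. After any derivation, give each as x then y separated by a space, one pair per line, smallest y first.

71 6
10081 852

[11; 1,4,1,22] for √140; ℓ=4 ⇒ convergent index 3
a_0=11:  p_0=11·1+0=11,  q_0=11·0+1=1
…
a_2=4:  p_2=4·12+11=59,  q_2=4·1+1=5
a_3=1:  p_3=1·59+12=71,  q_3=1·5+1=6
fundamental: x₁=71, y₁=6  (since 5041 − 140·36 = 1)
(71+6√140)^2 = 10081 + 852√140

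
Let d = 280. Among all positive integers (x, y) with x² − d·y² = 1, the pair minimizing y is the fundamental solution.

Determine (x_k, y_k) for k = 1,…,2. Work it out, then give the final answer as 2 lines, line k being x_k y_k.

251 15
126001 7530

d=280: √d = [16; 1,2,1,2,1,32] (ℓ=6, even), read p_5/q_5
step 0: (16, 1)  from 16·(1,0) + (0,1)
step 1: (17, 1)  from 1·(16,1) + (1,0)
step 2: (50, 3)  from 2·(17,1) + (16,1)
step 3: (67, 4)  from 1·(50,3) + (17,1)
step 4: (184, 11)  from 2·(67,4) + (50,3)
step 5: (251, 15)  from 1·(184,11) + (67,4)
(x₁, y₁) = (251, 15);  251² − 280·15² = 1 ✓
n=2: (251,15)∘(251,15) = (251·251+280·15·15, 251·15+15·251) = (126001,7530)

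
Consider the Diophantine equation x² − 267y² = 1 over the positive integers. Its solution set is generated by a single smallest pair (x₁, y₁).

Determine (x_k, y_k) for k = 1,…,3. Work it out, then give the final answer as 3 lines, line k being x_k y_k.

2402 147
11539207 706188
55434348026 3392527005

√267 = [16; 2,1,15,1,2,32, …], period ℓ=6 (even) → k=5
i=0: a=16 ⇒ p=16, q=1
i=1: a=2 ⇒ p=33, q=2
i=2: a=1 ⇒ p=49, q=3
…
i=4: a=1 ⇒ p=817, q=50
i=5: a=2 ⇒ p=2402, q=147
(x₁, y₁) = (2402, 147);  2402² − 267·147² = 1 ✓
(2402+147√267)^2 = 11539207 + 706188√267
(2402+147√267)^3 = 55434348026 + 3392527005√267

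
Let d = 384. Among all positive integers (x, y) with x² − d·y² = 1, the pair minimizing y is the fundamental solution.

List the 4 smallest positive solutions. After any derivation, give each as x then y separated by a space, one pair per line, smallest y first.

[19; 1,1,2,9,2,1,1,38] for √384; ℓ=8 ⇒ convergent index 7
i=0: a=19 ⇒ p=19, q=1
…
i=5: a=2 ⇒ p=1940, q=99
i=6: a=1 ⇒ p=2861, q=146
i=7: a=1 ⇒ p=4801, q=245
fundamental: x₁=4801, y₁=245  (since 23049601 − 384·60025 = 1)
(4801+245√384)^2 = 46099201 + 2352490√384
(4801+245√384)^3 = 442644523201 + 22588608735√384
(4801+245√384)^4 = 4250272665676801 + 216895818720980√384

4801 245
46099201 2352490
442644523201 22588608735
4250272665676801 216895818720980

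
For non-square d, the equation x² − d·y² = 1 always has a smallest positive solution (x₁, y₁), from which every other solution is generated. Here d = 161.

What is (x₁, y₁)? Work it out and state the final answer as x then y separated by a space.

√161 → a₀=12, period (1,2,4,1,2,1,4,2,1,24); ℓ=10 even so k=9
a_0=12:  p_0=12·1+0=12,  q_0=12·0+1=1
a_1=1:  p_1=1·12+1=13,  q_1=1·1+0=1
a_2=2:  p_2=2·13+12=38,  q_2=2·1+1=3
…
a_4=1:  p_4=1·165+38=203,  q_4=1·13+3=16
a_5=2:  p_5=2·203+165=571,  q_5=2·16+13=45
a_6=1:  p_6=1·571+203=774,  q_6=1·45+16=61
…
a_8=2:  p_8=2·3667+774=8108,  q_8=2·289+61=639
a_9=1:  p_9=1·8108+3667=11775,  q_9=1·639+289=928
→ (11775, 928).  Check: 11775²=138650625, 161·928²=138650624, difference 1.

11775 928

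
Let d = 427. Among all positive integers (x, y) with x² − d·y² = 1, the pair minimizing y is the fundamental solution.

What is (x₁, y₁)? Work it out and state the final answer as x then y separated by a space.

62 3

[20; 1,1,1,40] for √427; ℓ=4 ⇒ convergent index 3
a_0=20:  p_0=20·1+0=20,  q_0=20·0+1=1
a_1=1:  p_1=1·20+1=21,  q_1=1·1+0=1
a_2=1:  p_2=1·21+20=41,  q_2=1·1+1=2
a_3=1:  p_3=1·41+21=62,  q_3=1·2+1=3
fundamental: x₁=62, y₁=3  (since 3844 − 427·9 = 1)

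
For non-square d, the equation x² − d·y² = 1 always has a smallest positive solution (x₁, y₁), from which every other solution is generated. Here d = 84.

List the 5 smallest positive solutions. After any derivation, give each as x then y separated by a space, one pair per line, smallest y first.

55 6
6049 660
665335 72594
73180801 7984680
8049222775 878242206

d=84: √d = [9; 6,18] (ℓ=2, even), read p_1/q_1
a_0=9:  p_0=9·1+0=9,  q_0=9·0+1=1
a_1=6:  p_1=6·9+1=55,  q_1=6·1+0=6
→ (55, 6).  Check: 55²=3025, 84·6²=3024, difference 1.
k=2:  x_2 = 55·55+84·6·6 = 6049,  y_2 = 55·6+6·55 = 660
k=3:  x_3 = 55·6049+84·6·660 = 665335,  y_3 = 55·660+6·6049 = 72594
k=4:  x_4 = 55·665335+84·6·72594 = 73180801,  y_4 = 55·72594+6·665335 = 7984680
k=5:  x_5 = 55·73180801+84·6·7984680 = 8049222775,  y_5 = 55·7984680+6·73180801 = 878242206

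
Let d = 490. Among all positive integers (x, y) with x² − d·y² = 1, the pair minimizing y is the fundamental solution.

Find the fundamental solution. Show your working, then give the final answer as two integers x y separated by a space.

d=490: √d = [22; 7,2,1,4,4,4,1,2,7,44] (ℓ=10, even), read p_9/q_9
k=0  a_k=22  p_k/q_k = 22/1
…
k=8  a_k=2  p_k/q_k = 141338/6385
k=9  a_k=7  p_k/q_k = 1039681/46968
→ (1039681, 46968).  Check: 1039681²=1080936581761, 490·46968²=1080936581760, difference 1.

1039681 46968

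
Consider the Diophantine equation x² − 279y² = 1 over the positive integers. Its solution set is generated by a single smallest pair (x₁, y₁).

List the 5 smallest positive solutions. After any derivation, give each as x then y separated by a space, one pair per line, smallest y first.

[16; 1,2,2,1,2,2,1,32] for √279; ℓ=8 ⇒ convergent index 7
k=0  a_k=16  p_k/q_k = 16/1
…
k=3  a_k=2  p_k/q_k = 117/7
…
k=6  a_k=2  p_k/q_k = 1069/64
k=7  a_k=1  p_k/q_k = 1520/91
→ (1520, 91).  Check: 1520²=2310400, 279·91²=2310399, difference 1.
(x_2, y_2) = (1520·1520 + 279·91·91, 1520·91 + 91·1520) = (4620799, 276640)
(x_3, y_3) = (1520·4620799 + 279·91·276640, 1520·276640 + 91·4620799) = (14047227440, 840985509)
(x_4, y_4) = (1520·14047227440 + 279·91·840985509, 1520·840985509 + 91·14047227440) = (42703566796801, 2556595670720)
(x_5, y_5) = (1520·42703566796801 + 279·91·2556595670720, 1520·2556595670720 + 91·42703566796801) = (129818829015047600, 7772049998003291)

1520 91
4620799 276640
14047227440 840985509
42703566796801 2556595670720
129818829015047600 7772049998003291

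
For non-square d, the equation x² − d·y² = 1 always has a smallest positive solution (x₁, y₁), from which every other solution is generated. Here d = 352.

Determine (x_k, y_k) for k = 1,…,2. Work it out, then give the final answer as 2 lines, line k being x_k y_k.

√352 → a₀=18, period (1,3,5,9,5,3,1,36); ℓ=8 even so k=7
step 0: (18, 1)  from 18·(1,0) + (0,1)
…
step 6: (59118, 3151)  from 3·(18499,986) + (3621,193)
step 7: (77617, 4137)  from 1·(59118,3151) + (18499,986)
(x₁, y₁) = (77617, 4137);  77617² − 352·4137² = 1 ✓
(x_2, y_2) = (77617·77617 + 352·4137·4137, 77617·4137 + 4137·77617) = (12048797377, 642203058)

77617 4137
12048797377 642203058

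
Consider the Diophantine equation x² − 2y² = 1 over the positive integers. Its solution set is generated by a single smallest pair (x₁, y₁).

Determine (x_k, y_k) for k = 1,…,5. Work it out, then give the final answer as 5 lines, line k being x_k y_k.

3 2
17 12
99 70
577 408
3363 2378

√2 → a₀=1, period (2); ℓ=1 odd so k=1
step 0: (1, 1)  from 1·(1,0) + (0,1)
step 1: (3, 2)  from 2·(1,1) + (1,0)
fundamental: x₁=3, y₁=2  (since 9 − 2·4 = 1)
k=2:  x_2 = 3·3+2·2·2 = 17,  y_2 = 3·2+2·3 = 12
k=3:  x_3 = 3·17+2·2·12 = 99,  y_3 = 3·12+2·17 = 70
k=4:  x_4 = 3·99+2·2·70 = 577,  y_4 = 3·70+2·99 = 408
k=5:  x_5 = 3·577+2·2·408 = 3363,  y_5 = 3·408+2·577 = 2378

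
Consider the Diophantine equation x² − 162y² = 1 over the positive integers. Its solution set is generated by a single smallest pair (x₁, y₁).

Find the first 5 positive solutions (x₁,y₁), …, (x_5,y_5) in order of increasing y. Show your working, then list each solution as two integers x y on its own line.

√162 = [12; 1,2,1,2,12,2,1,2,1,24, …], period ℓ=10 (even) → k=9
a_0=12:  p_0=12·1+0=12,  q_0=12·0+1=1
a_1=1:  p_1=1·12+1=13,  q_1=1·1+0=1
a_2=2:  p_2=2·13+12=38,  q_2=2·1+1=3
…
a_4=2:  p_4=2·51+38=140,  q_4=2·4+3=11
a_5=12:  p_5=12·140+51=1731,  q_5=12·11+4=136
…
a_7=1:  p_7=1·3602+1731=5333,  q_7=1·283+136=419
a_8=2:  p_8=2·5333+3602=14268,  q_8=2·419+283=1121
a_9=1:  p_9=1·14268+5333=19601,  q_9=1·1121+419=1540
→ (19601, 1540).  Check: 19601²=384199201, 162·1540²=384199200, difference 1.
(x_2, y_2) = (19601·19601 + 162·1540·1540, 19601·1540 + 1540·19601) = (768398401, 60371080)
(x_3, y_3) = (19601·768398401 + 162·1540·60371080, 19601·60371080 + 1540·768398401) = (30122754096401, 2366667076620)
(x_4, y_4) = (19601·30122754096401 + 162·1540·2366667076620, 19601·2366667076620 + 1540·30122754096401) = (1180872205318713601, 92778082677286160)
(x_5, y_5) = (19601·1180872205318713601 + 162·1540·92778082677286160, 19601·92778082677286160 + 1540·1180872205318713601) = (46292552162781456490001, 3637086394748304967700)

19601 1540
768398401 60371080
30122754096401 2366667076620
1180872205318713601 92778082677286160
46292552162781456490001 3637086394748304967700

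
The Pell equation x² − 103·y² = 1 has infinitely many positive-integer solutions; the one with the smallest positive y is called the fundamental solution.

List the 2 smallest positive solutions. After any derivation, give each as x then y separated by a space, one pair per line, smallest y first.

227528 22419
103537981567 10201900464

√103 = [10; 6,1,2,1,1,9,1,1,2,1,6,20, …], period ℓ=12 (even) → k=11
i=0: a=10 ⇒ p=10, q=1
…
i=2: a=1 ⇒ p=71, q=7
…
i=10: a=1 ⇒ p=33877, q=3338
i=11: a=6 ⇒ p=227528, q=22419
→ (227528, 22419).  Check: 227528²=51768990784, 103·22419²=51768990783, difference 1.
(x_2, y_2) = (227528·227528 + 103·22419·22419, 227528·22419 + 22419·227528) = (103537981567, 10201900464)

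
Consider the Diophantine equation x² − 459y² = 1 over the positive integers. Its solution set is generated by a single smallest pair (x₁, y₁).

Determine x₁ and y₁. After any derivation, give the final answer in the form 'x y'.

√459 = [21; 2,2,1,4,21,4,1,2,2,42, …], period ℓ=10 (even) → k=9
i=0: a=21 ⇒ p=21, q=1
i=1: a=2 ⇒ p=43, q=2
i=2: a=2 ⇒ p=107, q=5
i=3: a=1 ⇒ p=150, q=7
i=4: a=4 ⇒ p=707, q=33
…
i=7: a=1 ⇒ p=75692, q=3533
i=8: a=2 ⇒ p=212079, q=9899
i=9: a=2 ⇒ p=499850, q=23331
(x₁, y₁) = (499850, 23331);  499850² − 459·23331² = 1 ✓

499850 23331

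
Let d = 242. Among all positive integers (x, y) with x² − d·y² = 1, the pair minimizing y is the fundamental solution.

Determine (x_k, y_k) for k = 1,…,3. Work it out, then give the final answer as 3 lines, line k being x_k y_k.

19601 1260
768398401 49394520
30122754096401 1936363971780

√242 = [15; 1,1,3,1,14,1,3,1,1,30, …], period ℓ=10 (even) → k=9
a_0=15:  p_0=15·1+0=15,  q_0=15·0+1=1
…
a_2=1:  p_2=1·16+15=31,  q_2=1·1+1=2
…
a_5=14:  p_5=14·140+109=2069,  q_5=14·9+7=133
a_6=1:  p_6=1·2069+140=2209,  q_6=1·133+9=142
a_7=3:  p_7=3·2209+2069=8696,  q_7=3·142+133=559
a_8=1:  p_8=1·8696+2209=10905,  q_8=1·559+142=701
a_9=1:  p_9=1·10905+8696=19601,  q_9=1·701+559=1260
→ (19601, 1260).  Check: 19601²=384199201, 242·1260²=384199200, difference 1.
k=2:  x_2 = 19601·19601+242·1260·1260 = 768398401,  y_2 = 19601·1260+1260·19601 = 49394520
k=3:  x_3 = 19601·768398401+242·1260·49394520 = 30122754096401,  y_3 = 19601·49394520+1260·768398401 = 1936363971780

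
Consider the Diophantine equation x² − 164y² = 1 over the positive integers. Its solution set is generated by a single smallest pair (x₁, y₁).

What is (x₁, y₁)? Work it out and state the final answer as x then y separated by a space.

[12; 1,4,6,4,1,24] for √164; ℓ=6 ⇒ convergent index 5
a_0=12:  p_0=12·1+0=12,  q_0=12·0+1=1
…
a_2=4:  p_2=4·13+12=64,  q_2=4·1+1=5
…
a_4=4:  p_4=4·397+64=1652,  q_4=4·31+5=129
a_5=1:  p_5=1·1652+397=2049,  q_5=1·129+31=160
→ (2049, 160).  Check: 2049²=4198401, 164·160²=4198400, difference 1.

2049 160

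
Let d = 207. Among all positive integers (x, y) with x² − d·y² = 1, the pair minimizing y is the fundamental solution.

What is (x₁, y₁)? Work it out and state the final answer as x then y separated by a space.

√207 = [14; 2,1,1,2,1,1,2,28, …], period ℓ=8 (even) → k=7
i=0: a=14 ⇒ p=14, q=1
i=1: a=2 ⇒ p=29, q=2
i=2: a=1 ⇒ p=43, q=3
i=3: a=1 ⇒ p=72, q=5
i=4: a=2 ⇒ p=187, q=13
i=5: a=1 ⇒ p=259, q=18
i=6: a=1 ⇒ p=446, q=31
i=7: a=2 ⇒ p=1151, q=80
(x₁, y₁) = (1151, 80);  1151² − 207·80² = 1 ✓

1151 80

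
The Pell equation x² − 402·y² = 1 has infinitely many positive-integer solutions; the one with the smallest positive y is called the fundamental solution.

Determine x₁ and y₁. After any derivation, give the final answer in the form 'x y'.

√402 = [20; 20,40, …], period ℓ=2 (even) → k=1
a_0=20:  p_0=20·1+0=20,  q_0=20·0+1=1
a_1=20:  p_1=20·20+1=401,  q_1=20·1+0=20
fundamental: x₁=401, y₁=20  (since 160801 − 402·400 = 1)

401 20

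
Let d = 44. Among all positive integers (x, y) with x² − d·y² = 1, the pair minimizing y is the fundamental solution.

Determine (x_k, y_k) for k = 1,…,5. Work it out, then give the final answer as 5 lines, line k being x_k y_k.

199 30
79201 11940
31521799 4752090
12545596801 1891319880
4993116004999 752740560150

√44 = [6; 1,1,1,2,1,1,1,12, …], period ℓ=8 (even) → k=7
i=0: a=6 ⇒ p=6, q=1
…
i=2: a=1 ⇒ p=13, q=2
i=3: a=1 ⇒ p=20, q=3
…
i=5: a=1 ⇒ p=73, q=11
i=6: a=1 ⇒ p=126, q=19
i=7: a=1 ⇒ p=199, q=30
(x₁, y₁) = (199, 30);  199² − 44·30² = 1 ✓
(199+30√44)^2 = 79201 + 11940√44
(199+30√44)^3 = 31521799 + 4752090√44
(199+30√44)^4 = 12545596801 + 1891319880√44
(199+30√44)^5 = 4993116004999 + 752740560150√44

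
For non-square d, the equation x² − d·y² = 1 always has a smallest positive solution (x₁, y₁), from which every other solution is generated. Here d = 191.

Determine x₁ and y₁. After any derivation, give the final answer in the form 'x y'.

8994000 650783

√191 → a₀=13, period (1,4,1,1,3,…,4,1,26); ℓ=16 even so k=15
a_0=13:  p_0=13·1+0=13,  q_0=13·0+1=1
…
a_2=4:  p_2=4·14+13=69,  q_2=4·1+1=5
a_3=1:  p_3=1·69+14=83,  q_3=1·5+1=6
…
a_5=3:  p_5=3·152+83=539,  q_5=3·11+6=39
…
a_7=2:  p_7=2·1230+539=2999,  q_7=2·89+39=217
…
a_9=2:  p_9=2·40217+2999=83433,  q_9=2·2910+217=6037
…
a_14=4:  p_14=4·1616447+911765=7377553,  q_14=4·116962+65973=533821
a_15=1:  p_15=1·7377553+1616447=8994000,  q_15=1·533821+116962=650783
fundamental: x₁=8994000, y₁=650783  (since 80892036000000 − 191·423518513089 = 1)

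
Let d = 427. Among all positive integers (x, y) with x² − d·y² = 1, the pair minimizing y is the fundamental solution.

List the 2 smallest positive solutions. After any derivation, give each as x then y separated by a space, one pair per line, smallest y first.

√427 → a₀=20, period (1,1,1,40); ℓ=4 even so k=3
step 0: (20, 1)  from 20·(1,0) + (0,1)
step 1: (21, 1)  from 1·(20,1) + (1,0)
step 2: (41, 2)  from 1·(21,1) + (20,1)
step 3: (62, 3)  from 1·(41,2) + (21,1)
(x₁, y₁) = (62, 3);  62² − 427·3² = 1 ✓
(x_2, y_2) = (62·62 + 427·3·3, 62·3 + 3·62) = (7687, 372)

62 3
7687 372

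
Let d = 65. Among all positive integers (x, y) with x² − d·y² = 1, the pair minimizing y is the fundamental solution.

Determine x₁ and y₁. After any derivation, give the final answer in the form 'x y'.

[8; 16] for √65; ℓ=1 ⇒ convergent index 1
step 0: (8, 1)  from 8·(1,0) + (0,1)
step 1: (129, 16)  from 16·(8,1) + (1,0)
fundamental: x₁=129, y₁=16  (since 16641 − 65·256 = 1)

129 16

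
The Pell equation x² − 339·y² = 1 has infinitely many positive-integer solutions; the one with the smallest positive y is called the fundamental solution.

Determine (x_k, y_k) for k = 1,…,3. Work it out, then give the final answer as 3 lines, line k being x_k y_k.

√339 = [18; 2,2,2,1,17,1,2,2,2,36, …], period ℓ=10 (even) → k=9
a_0=18:  p_0=18·1+0=18,  q_0=18·0+1=1
…
a_2=2:  p_2=2·37+18=92,  q_2=2·2+1=5
a_3=2:  p_3=2·92+37=221,  q_3=2·5+2=12
a_4=1:  p_4=1·221+92=313,  q_4=1·12+5=17
a_5=17:  p_5=17·313+221=5542,  q_5=17·17+12=301
a_6=1:  p_6=1·5542+313=5855,  q_6=1·301+17=318
…
a_8=2:  p_8=2·17252+5855=40359,  q_8=2·937+318=2192
a_9=2:  p_9=2·40359+17252=97970,  q_9=2·2192+937=5321
fundamental: x₁=97970, y₁=5321  (since 9598120900 − 339·28313041 = 1)
k=2:  x_2 = 97970·97970+339·5321·5321 = 19196241799,  y_2 = 97970·5321+5321·97970 = 1042596740
k=3:  x_3 = 97970·19196241799+339·5321·1042596740 = 3761311617998090,  y_3 = 97970·1042596740+5321·19196241799 = 204286405230279

97970 5321
19196241799 1042596740
3761311617998090 204286405230279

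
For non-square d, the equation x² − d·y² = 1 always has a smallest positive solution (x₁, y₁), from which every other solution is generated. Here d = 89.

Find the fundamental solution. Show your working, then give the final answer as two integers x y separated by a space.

500001 53000

√89 = [9; 2,3,3,2,18, …], period ℓ=5 (odd) → k=9
step 0: (9, 1)  from 9·(1,0) + (0,1)
step 1: (19, 2)  from 2·(9,1) + (1,0)
…
step 7: (66019, 6998)  from 3·(18934,2007) + (9217,977)
step 8: (216991, 23001)  from 3·(66019,6998) + (18934,2007)
step 9: (500001, 53000)  from 2·(216991,23001) + (66019,6998)
→ (500001, 53000).  Check: 500001²=250001000001, 89·53000²=250001000000, difference 1.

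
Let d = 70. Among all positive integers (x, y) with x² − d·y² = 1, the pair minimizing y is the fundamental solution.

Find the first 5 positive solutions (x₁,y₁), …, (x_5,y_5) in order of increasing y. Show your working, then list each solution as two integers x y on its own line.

[8; 2,1,2,1,2,16] for √70; ℓ=6 ⇒ convergent index 5
i=0: a=8 ⇒ p=8, q=1
i=1: a=2 ⇒ p=17, q=2
i=2: a=1 ⇒ p=25, q=3
i=3: a=2 ⇒ p=67, q=8
i=4: a=1 ⇒ p=92, q=11
i=5: a=2 ⇒ p=251, q=30
→ (251, 30).  Check: 251²=63001, 70·30²=63000, difference 1.
k=2:  x_2 = 251·251+70·30·30 = 126001,  y_2 = 251·30+30·251 = 15060
k=3:  x_3 = 251·126001+70·30·15060 = 63252251,  y_3 = 251·15060+30·126001 = 7560090
k=4:  x_4 = 251·63252251+70·30·7560090 = 31752504001,  y_4 = 251·7560090+30·63252251 = 3795150120
k=5:  x_5 = 251·31752504001+70·30·3795150120 = 15939693756251,  y_5 = 251·3795150120+30·31752504001 = 1905157800150

251 30
126001 15060
63252251 7560090
31752504001 3795150120
15939693756251 1905157800150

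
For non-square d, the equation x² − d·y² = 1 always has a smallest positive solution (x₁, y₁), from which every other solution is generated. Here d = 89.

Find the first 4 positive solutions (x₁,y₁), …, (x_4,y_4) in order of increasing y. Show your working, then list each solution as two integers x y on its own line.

500001 53000
500002000001 53000106000
500003000004500001 53000212000159000
500004000010000008000001 53000318000530000212000

d=89: √d = [9; 2,3,3,2,18] (ℓ=5, odd), read p_9/q_9
k=0  a_k=9  p_k/q_k = 9/1
k=1  a_k=2  p_k/q_k = 19/2
k=2  a_k=3  p_k/q_k = 66/7
…
k=4  a_k=2  p_k/q_k = 500/53
k=5  a_k=18  p_k/q_k = 9217/977
k=6  a_k=2  p_k/q_k = 18934/2007
…
k=8  a_k=3  p_k/q_k = 216991/23001
k=9  a_k=2  p_k/q_k = 500001/53000
fundamental: x₁=500001, y₁=53000  (since 250001000001 − 89·2809000000 = 1)
n=2: (500001,53000)∘(500001,53000) = (500001·500001+89·53000·53000, 500001·53000+53000·500001) = (500002000001,53000106000)
n=3: (500002000001,53000106000)∘(500001,53000) = (500001·500002000001+89·53000·53000106000, 500001·53000106000+53000·500002000001) = (500003000004500001,53000212000159000)
n=4: (500003000004500001,53000212000159000)∘(500001,53000) = (500001·500003000004500001+89·53000·53000212000159000, 500001·53000212000159000+53000·500003000004500001) = (500004000010000008000001,53000318000530000212000)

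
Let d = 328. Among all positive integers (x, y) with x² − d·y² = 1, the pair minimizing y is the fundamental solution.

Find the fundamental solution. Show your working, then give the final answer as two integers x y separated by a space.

163 9

√328 = [18; 9,36, …], period ℓ=2 (even) → k=1
i=0: a=18 ⇒ p=18, q=1
i=1: a=9 ⇒ p=163, q=9
(x₁, y₁) = (163, 9);  163² − 328·9² = 1 ✓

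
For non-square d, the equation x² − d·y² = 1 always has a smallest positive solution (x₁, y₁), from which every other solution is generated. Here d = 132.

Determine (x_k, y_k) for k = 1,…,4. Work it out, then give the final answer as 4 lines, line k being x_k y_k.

[11; 2,22] for √132; ℓ=2 ⇒ convergent index 1
i=0: a=11 ⇒ p=11, q=1
i=1: a=2 ⇒ p=23, q=2
(x₁, y₁) = (23, 2);  23² − 132·2² = 1 ✓
(x_2, y_2) = (23·23 + 132·2·2, 23·2 + 2·23) = (1057, 92)
(x_3, y_3) = (23·1057 + 132·2·92, 23·92 + 2·1057) = (48599, 4230)
(x_4, y_4) = (23·48599 + 132·2·4230, 23·4230 + 2·48599) = (2234497, 194488)

23 2
1057 92
48599 4230
2234497 194488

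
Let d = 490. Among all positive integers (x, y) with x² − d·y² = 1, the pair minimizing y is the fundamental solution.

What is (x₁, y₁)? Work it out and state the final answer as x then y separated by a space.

[22; 7,2,1,4,4,4,1,2,7,44] for √490; ℓ=10 ⇒ convergent index 9
step 0: (22, 1)  from 22·(1,0) + (0,1)
…
step 2: (332, 15)  from 2·(155,7) + (22,1)
…
step 4: (2280, 103)  from 4·(487,22) + (332,15)
…
step 7: (50315, 2273)  from 1·(40708,1839) + (9607,434)
step 8: (141338, 6385)  from 2·(50315,2273) + (40708,1839)
step 9: (1039681, 46968)  from 7·(141338,6385) + (50315,2273)
(x₁, y₁) = (1039681, 46968);  1039681² − 490·46968² = 1 ✓

1039681 46968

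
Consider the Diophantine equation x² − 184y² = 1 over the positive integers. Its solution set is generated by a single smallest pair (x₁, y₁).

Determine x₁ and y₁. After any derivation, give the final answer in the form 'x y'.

24335 1794

[13; 1,1,3,2,1,2,1,2,3,1,1,26] for √184; ℓ=12 ⇒ convergent index 11
a_0=13:  p_0=13·1+0=13,  q_0=13·0+1=1
…
a_2=1:  p_2=1·14+13=27,  q_2=1·1+1=2
a_3=3:  p_3=3·27+14=95,  q_3=3·2+1=7
a_4=2:  p_4=2·95+27=217,  q_4=2·7+2=16
a_5=1:  p_5=1·217+95=312,  q_5=1·16+7=23
…
a_7=1:  p_7=1·841+312=1153,  q_7=1·62+23=85
…
a_10=1:  p_10=1·10594+3147=13741,  q_10=1·781+232=1013
a_11=1:  p_11=1·13741+10594=24335,  q_11=1·1013+781=1794
→ (24335, 1794).  Check: 24335²=592192225, 184·1794²=592192224, difference 1.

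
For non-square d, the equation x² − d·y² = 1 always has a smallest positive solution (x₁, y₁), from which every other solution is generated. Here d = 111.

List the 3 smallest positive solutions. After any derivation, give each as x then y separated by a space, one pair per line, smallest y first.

√111 = [10; 1,1,6,1,1,20, …], period ℓ=6 (even) → k=5
step 0: (10, 1)  from 10·(1,0) + (0,1)
…
step 2: (21, 2)  from 1·(11,1) + (10,1)
…
step 4: (158, 15)  from 1·(137,13) + (21,2)
step 5: (295, 28)  from 1·(158,15) + (137,13)
fundamental: x₁=295, y₁=28  (since 87025 − 111·784 = 1)
(x_2, y_2) = (295·295 + 111·28·28, 295·28 + 28·295) = (174049, 16520)
(x_3, y_3) = (295·174049 + 111·28·16520, 295·16520 + 28·174049) = (102688615, 9746772)

295 28
174049 16520
102688615 9746772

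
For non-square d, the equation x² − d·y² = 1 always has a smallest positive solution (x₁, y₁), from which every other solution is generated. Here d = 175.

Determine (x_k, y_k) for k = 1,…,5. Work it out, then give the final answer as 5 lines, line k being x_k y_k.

2024 153
8193151 619344
33165873224 2507104359
134255446617601 10148757825888
543466014742175624 41082169172090265

d=175: √d = [13; 4,2,1,2,4,26] (ℓ=6, even), read p_5/q_5
a_0=13:  p_0=13·1+0=13,  q_0=13·0+1=1
a_1=4:  p_1=4·13+1=53,  q_1=4·1+0=4
…
a_4=2:  p_4=2·172+119=463,  q_4=2·13+9=35
a_5=4:  p_5=4·463+172=2024,  q_5=4·35+13=153
→ (2024, 153).  Check: 2024²=4096576, 175·153²=4096575, difference 1.
(x_2, y_2) = (2024·2024 + 175·153·153, 2024·153 + 153·2024) = (8193151, 619344)
(x_3, y_3) = (2024·8193151 + 175·153·619344, 2024·619344 + 153·8193151) = (33165873224, 2507104359)
(x_4, y_4) = (2024·33165873224 + 175·153·2507104359, 2024·2507104359 + 153·33165873224) = (134255446617601, 10148757825888)
(x_5, y_5) = (2024·134255446617601 + 175·153·10148757825888, 2024·10148757825888 + 153·134255446617601) = (543466014742175624, 41082169172090265)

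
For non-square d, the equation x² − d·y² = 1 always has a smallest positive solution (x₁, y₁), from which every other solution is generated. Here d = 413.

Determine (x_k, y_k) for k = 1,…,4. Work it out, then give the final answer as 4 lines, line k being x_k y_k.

113399 5580
25718666401 1265532840
5832942102300599 287020317040740
1322899602891852585601 65095633862940217680

d=413: √d = [20; 3,9,1,4,1,9,3,40] (ℓ=8, even), read p_7/q_7
k=0  a_k=20  p_k/q_k = 20/1
k=1  a_k=3  p_k/q_k = 61/3
k=2  a_k=9  p_k/q_k = 569/28
…
k=4  a_k=4  p_k/q_k = 3089/152
k=5  a_k=1  p_k/q_k = 3719/183
k=6  a_k=9  p_k/q_k = 36560/1799
k=7  a_k=3  p_k/q_k = 113399/5580
(x₁, y₁) = (113399, 5580);  113399² − 413·5580² = 1 ✓
k=2:  x_2 = 113399·113399+413·5580·5580 = 25718666401,  y_2 = 113399·5580+5580·113399 = 1265532840
k=3:  x_3 = 113399·25718666401+413·5580·1265532840 = 5832942102300599,  y_3 = 113399·1265532840+5580·25718666401 = 287020317040740
k=4:  x_4 = 113399·5832942102300599+413·5580·287020317040740 = 1322899602891852585601,  y_4 = 113399·287020317040740+5580·5832942102300599 = 65095633862940217680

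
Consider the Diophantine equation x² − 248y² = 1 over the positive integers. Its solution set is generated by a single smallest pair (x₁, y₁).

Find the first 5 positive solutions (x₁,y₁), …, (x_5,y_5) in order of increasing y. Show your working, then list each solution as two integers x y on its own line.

63 4
7937 504
999999 63500
125991937 8000496
15873984063 1007998996

[15; 1,2,1,30] for √248; ℓ=4 ⇒ convergent index 3
a_0=15:  p_0=15·1+0=15,  q_0=15·0+1=1
…
a_2=2:  p_2=2·16+15=47,  q_2=2·1+1=3
a_3=1:  p_3=1·47+16=63,  q_3=1·3+1=4
(x₁, y₁) = (63, 4);  63² − 248·4² = 1 ✓
k=2:  x_2 = 63·63+248·4·4 = 7937,  y_2 = 63·4+4·63 = 504
k=3:  x_3 = 63·7937+248·4·504 = 999999,  y_3 = 63·504+4·7937 = 63500
k=4:  x_4 = 63·999999+248·4·63500 = 125991937,  y_4 = 63·63500+4·999999 = 8000496
k=5:  x_5 = 63·125991937+248·4·8000496 = 15873984063,  y_5 = 63·8000496+4·125991937 = 1007998996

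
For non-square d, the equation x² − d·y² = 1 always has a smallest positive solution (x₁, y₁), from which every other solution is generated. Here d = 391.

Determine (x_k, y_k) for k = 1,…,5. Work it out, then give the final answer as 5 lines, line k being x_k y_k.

7338680 371133
107712448284799 5447252648880
1580934379957370111960 79951288138564985667
23203943031010998074028940801 1173473838473442730776750240
340572625285638001757449457184853400 17223497977856489447705304337580733

√391 → a₀=19, period (1,3,2,2,1,…,3,1,38); ℓ=16 even so k=15
a_0=19:  p_0=19·1+0=19,  q_0=19·0+1=1
a_1=1:  p_1=1·19+1=20,  q_1=1·1+0=1
a_2=3:  p_2=3·20+19=79,  q_2=3·1+1=4
a_3=2:  p_3=2·79+20=178,  q_3=2·4+1=9
a_4=2:  p_4=2·178+79=435,  q_4=2·9+4=22
a_5=1:  p_5=1·435+178=613,  q_5=1·22+9=31
a_6=1:  p_6=1·613+435=1048,  q_6=1·31+22=53
a_7=2:  p_7=2·1048+613=2709,  q_7=2·53+31=137
a_8=19:  p_8=19·2709+1048=52519,  q_8=19·137+53=2656
…
a_10=1:  p_10=1·107747+52519=160266,  q_10=1·5449+2656=8105
a_11=1:  p_11=1·160266+107747=268013,  q_11=1·8105+5449=13554
a_12=2:  p_12=2·268013+160266=696292,  q_12=2·13554+8105=35213
…
a_14=3:  p_14=3·1660597+696292=5678083,  q_14=3·83980+35213=287153
a_15=1:  p_15=1·5678083+1660597=7338680,  q_15=1·287153+83980=371133
(x₁, y₁) = (7338680, 371133);  7338680² − 391·371133² = 1 ✓
n=2: (7338680,371133)∘(7338680,371133) = (7338680·7338680+391·371133·371133, 7338680·371133+371133·7338680) = (107712448284799,5447252648880)
n=3: (107712448284799,5447252648880)∘(7338680,371133) = (7338680·107712448284799+391·371133·5447252648880, 7338680·5447252648880+371133·107712448284799) = (1580934379957370111960,79951288138564985667)
n=4: (1580934379957370111960,79951288138564985667)∘(7338680,371133) = (7338680·1580934379957370111960+391·371133·79951288138564985667, 7338680·79951288138564985667+371133·1580934379957370111960) = (23203943031010998074028940801,1173473838473442730776750240)
n=5: (23203943031010998074028940801,1173473838473442730776750240)∘(7338680,371133) = (7338680·23203943031010998074028940801+391·371133·1173473838473442730776750240, 7338680·1173473838473442730776750240+371133·23203943031010998074028940801) = (340572625285638001757449457184853400,17223497977856489447705304337580733)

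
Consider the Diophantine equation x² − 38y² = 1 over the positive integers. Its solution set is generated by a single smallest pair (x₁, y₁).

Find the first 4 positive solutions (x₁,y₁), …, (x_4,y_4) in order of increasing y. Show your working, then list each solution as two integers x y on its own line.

37 6
2737 444
202501 32850
14982337 2430456

√38 → a₀=6, period (6,12); ℓ=2 even so k=1
step 0: (6, 1)  from 6·(1,0) + (0,1)
step 1: (37, 6)  from 6·(6,1) + (1,0)
(x₁, y₁) = (37, 6);  37² − 38·6² = 1 ✓
k=2:  x_2 = 37·37+38·6·6 = 2737,  y_2 = 37·6+6·37 = 444
k=3:  x_3 = 37·2737+38·6·444 = 202501,  y_3 = 37·444+6·2737 = 32850
k=4:  x_4 = 37·202501+38·6·32850 = 14982337,  y_4 = 37·32850+6·202501 = 2430456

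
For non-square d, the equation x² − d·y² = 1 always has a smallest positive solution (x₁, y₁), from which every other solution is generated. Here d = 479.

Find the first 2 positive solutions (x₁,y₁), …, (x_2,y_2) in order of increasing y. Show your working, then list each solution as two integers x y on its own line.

√479 = [21; 1,7,1,3,2,21,2,3,1,7,1,42, …], period ℓ=12 (even) → k=11
k=0  a_k=21  p_k/q_k = 21/1
…
k=4  a_k=3  p_k/q_k = 766/35
k=5  a_k=2  p_k/q_k = 1729/79
…
k=7  a_k=2  p_k/q_k = 75879/3467
k=8  a_k=3  p_k/q_k = 264712/12095
…
k=10  a_k=7  p_k/q_k = 2648849/121029
k=11  a_k=1  p_k/q_k = 2989440/136591
(x₁, y₁) = (2989440, 136591);  2989440² − 479·136591² = 1 ✓
(2989440+136591√479)^2 = 17873503027199 + 816661198080√479

2989440 136591
17873503027199 816661198080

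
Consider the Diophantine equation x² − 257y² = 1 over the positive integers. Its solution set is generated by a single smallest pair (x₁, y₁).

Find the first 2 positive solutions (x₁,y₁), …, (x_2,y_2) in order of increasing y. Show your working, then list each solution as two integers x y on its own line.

513 32
526337 32832

d=257: √d = [16; 32] (ℓ=1, odd), read p_1/q_1
step 0: (16, 1)  from 16·(1,0) + (0,1)
step 1: (513, 32)  from 32·(16,1) + (1,0)
fundamental: x₁=513, y₁=32  (since 263169 − 257·1024 = 1)
k=2:  x_2 = 513·513+257·32·32 = 526337,  y_2 = 513·32+32·513 = 32832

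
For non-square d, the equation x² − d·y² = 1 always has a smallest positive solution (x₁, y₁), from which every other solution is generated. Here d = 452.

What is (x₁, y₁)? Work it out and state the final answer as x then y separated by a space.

1204353 56648

√452 = [21; 3,1,5,3,10,3,5,1,3,42, …], period ℓ=10 (even) → k=9
step 0: (21, 1)  from 21·(1,0) + (0,1)
step 1: (64, 3)  from 3·(21,1) + (1,0)
…
step 3: (489, 23)  from 5·(85,4) + (64,3)
…
step 5: (16009, 753)  from 10·(1552,73) + (489,23)
step 6: (49579, 2332)  from 3·(16009,753) + (1552,73)
…
step 8: (313483, 14745)  from 1·(263904,12413) + (49579,2332)
step 9: (1204353, 56648)  from 3·(313483,14745) + (263904,12413)
fundamental: x₁=1204353, y₁=56648  (since 1450466148609 − 452·3208995904 = 1)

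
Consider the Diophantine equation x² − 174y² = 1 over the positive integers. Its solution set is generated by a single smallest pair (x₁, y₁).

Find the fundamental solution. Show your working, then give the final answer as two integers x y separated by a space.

d=174: √d = [13; 5,4,5,26] (ℓ=4, even), read p_3/q_3
a_0=13:  p_0=13·1+0=13,  q_0=13·0+1=1
a_1=5:  p_1=5·13+1=66,  q_1=5·1+0=5
a_2=4:  p_2=4·66+13=277,  q_2=4·5+1=21
a_3=5:  p_3=5·277+66=1451,  q_3=5·21+5=110
fundamental: x₁=1451, y₁=110  (since 2105401 − 174·12100 = 1)

1451 110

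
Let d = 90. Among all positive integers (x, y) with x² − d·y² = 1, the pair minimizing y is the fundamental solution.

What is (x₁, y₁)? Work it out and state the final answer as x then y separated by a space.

19 2

[9; 2,18] for √90; ℓ=2 ⇒ convergent index 1
i=0: a=9 ⇒ p=9, q=1
i=1: a=2 ⇒ p=19, q=2
(x₁, y₁) = (19, 2);  19² − 90·2² = 1 ✓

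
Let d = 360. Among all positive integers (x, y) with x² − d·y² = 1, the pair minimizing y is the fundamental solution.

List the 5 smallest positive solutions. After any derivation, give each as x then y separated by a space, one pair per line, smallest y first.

[18; 1,36] for √360; ℓ=2 ⇒ convergent index 1
a_0=18:  p_0=18·1+0=18,  q_0=18·0+1=1
a_1=1:  p_1=1·18+1=19,  q_1=1·1+0=1
→ (19, 1).  Check: 19²=361, 360·1²=360, difference 1.
(x_2, y_2) = (19·19 + 360·1·1, 19·1 + 1·19) = (721, 38)
(x_3, y_3) = (19·721 + 360·1·38, 19·38 + 1·721) = (27379, 1443)
(x_4, y_4) = (19·27379 + 360·1·1443, 19·1443 + 1·27379) = (1039681, 54796)
(x_5, y_5) = (19·1039681 + 360·1·54796, 19·54796 + 1·1039681) = (39480499, 2080805)

19 1
721 38
27379 1443
1039681 54796
39480499 2080805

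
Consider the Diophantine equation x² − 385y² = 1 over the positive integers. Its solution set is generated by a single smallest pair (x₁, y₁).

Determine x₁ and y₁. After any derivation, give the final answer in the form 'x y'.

95831 4884

[19; 1,1,1,1,1,…,1,1,38] for √385; ℓ=16 ⇒ convergent index 15
step 0: (19, 1)  from 19·(1,0) + (0,1)
…
step 2: (39, 2)  from 1·(20,1) + (19,1)
…
step 5: (157, 8)  from 1·(98,5) + (59,3)
step 6: (569, 29)  from 3·(157,8) + (98,5)
step 7: (726, 37)  from 1·(569,29) + (157,8)
step 8: (2021, 103)  from 2·(726,37) + (569,29)
step 9: (2747, 140)  from 1·(2021,103) + (726,37)
…
step 14: (59551, 3035)  from 1·(36280,1849) + (23271,1186)
step 15: (95831, 4884)  from 1·(59551,3035) + (36280,1849)
→ (95831, 4884).  Check: 95831²=9183580561, 385·4884²=9183580560, difference 1.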